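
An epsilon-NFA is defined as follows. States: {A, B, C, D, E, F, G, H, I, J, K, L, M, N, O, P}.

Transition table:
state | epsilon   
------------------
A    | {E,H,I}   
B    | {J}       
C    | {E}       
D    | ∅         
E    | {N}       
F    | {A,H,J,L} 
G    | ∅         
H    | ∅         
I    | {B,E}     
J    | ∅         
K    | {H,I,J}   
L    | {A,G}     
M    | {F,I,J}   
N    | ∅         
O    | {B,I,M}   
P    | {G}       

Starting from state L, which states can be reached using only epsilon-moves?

Start with {L}.
From L via epsilon: add A, G.
From A via epsilon: add E, H, I.
From E via epsilon: add N.
From I via epsilon: add B.
From B via epsilon: add J.
No new states can be added; the closed set is {A, B, E, G, H, I, J, L, N}.

{A, B, E, G, H, I, J, L, N}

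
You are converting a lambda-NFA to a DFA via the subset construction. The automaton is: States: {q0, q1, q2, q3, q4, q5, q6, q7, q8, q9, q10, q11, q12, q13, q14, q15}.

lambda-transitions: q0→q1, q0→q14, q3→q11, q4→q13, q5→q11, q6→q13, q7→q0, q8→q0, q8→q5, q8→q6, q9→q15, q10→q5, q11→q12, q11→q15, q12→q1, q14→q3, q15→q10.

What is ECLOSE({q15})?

Start with {q15}.
From q15 via lambda: add q10.
From q10 via lambda: add q5.
From q5 via lambda: add q11.
From q11 via lambda: add q12.
From q12 via lambda: add q1.
No new states can be added; the closed set is {q1, q5, q10, q11, q12, q15}.

{q1, q5, q10, q11, q12, q15}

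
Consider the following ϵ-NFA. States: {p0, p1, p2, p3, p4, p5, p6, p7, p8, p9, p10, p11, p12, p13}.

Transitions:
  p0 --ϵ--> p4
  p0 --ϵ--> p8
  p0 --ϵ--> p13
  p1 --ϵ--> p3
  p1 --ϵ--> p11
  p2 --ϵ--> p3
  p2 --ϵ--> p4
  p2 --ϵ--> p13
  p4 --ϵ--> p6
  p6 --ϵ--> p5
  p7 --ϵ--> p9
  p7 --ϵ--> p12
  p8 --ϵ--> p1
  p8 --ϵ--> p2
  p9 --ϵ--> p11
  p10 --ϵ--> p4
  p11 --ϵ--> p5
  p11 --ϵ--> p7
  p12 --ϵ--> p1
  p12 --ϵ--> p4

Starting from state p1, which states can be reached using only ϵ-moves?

Start with {p1}.
From p1 via ϵ: add p3, p11.
From p11 via ϵ: add p5, p7.
From p7 via ϵ: add p9, p12.
From p12 via ϵ: add p4.
From p4 via ϵ: add p6.
No new states can be added; the closed set is {p1, p3, p4, p5, p6, p7, p9, p11, p12}.

{p1, p3, p4, p5, p6, p7, p9, p11, p12}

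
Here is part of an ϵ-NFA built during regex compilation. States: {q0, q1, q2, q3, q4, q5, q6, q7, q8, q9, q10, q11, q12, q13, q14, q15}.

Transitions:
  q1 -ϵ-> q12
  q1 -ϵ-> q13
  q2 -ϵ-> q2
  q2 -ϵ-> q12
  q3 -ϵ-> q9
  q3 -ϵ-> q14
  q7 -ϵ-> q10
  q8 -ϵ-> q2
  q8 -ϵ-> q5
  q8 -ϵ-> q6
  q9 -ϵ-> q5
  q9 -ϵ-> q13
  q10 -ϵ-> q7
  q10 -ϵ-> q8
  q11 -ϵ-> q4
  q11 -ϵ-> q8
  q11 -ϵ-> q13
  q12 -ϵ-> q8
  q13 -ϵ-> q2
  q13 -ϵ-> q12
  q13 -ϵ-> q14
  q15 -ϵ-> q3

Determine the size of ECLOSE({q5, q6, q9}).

Start with {q5, q6, q9}.
From q9 via ϵ: add q13.
From q13 via ϵ: add q2, q12, q14.
From q12 via ϵ: add q8.
ϵ-closure = {q2, q5, q6, q8, q9, q12, q13, q14}, which has 8 states.

8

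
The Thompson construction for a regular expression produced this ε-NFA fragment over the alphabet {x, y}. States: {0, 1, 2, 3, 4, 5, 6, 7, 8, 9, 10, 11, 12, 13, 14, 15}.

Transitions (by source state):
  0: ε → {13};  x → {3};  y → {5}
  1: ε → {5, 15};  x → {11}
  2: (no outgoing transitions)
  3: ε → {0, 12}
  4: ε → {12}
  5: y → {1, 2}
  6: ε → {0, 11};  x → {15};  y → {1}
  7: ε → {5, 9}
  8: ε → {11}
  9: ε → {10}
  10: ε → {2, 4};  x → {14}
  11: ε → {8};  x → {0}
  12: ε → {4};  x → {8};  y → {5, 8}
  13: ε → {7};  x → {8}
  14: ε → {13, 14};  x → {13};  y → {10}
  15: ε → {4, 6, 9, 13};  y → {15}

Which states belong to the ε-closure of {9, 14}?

{2, 4, 5, 7, 9, 10, 12, 13, 14}

Start with {9, 14}.
From 9 via ε: add 10.
From 14 via ε: add 13.
From 10 via ε: add 2, 4.
From 13 via ε: add 7.
From 4 via ε: add 12.
From 7 via ε: add 5.
No new states can be added; the closed set is {2, 4, 5, 7, 9, 10, 12, 13, 14}.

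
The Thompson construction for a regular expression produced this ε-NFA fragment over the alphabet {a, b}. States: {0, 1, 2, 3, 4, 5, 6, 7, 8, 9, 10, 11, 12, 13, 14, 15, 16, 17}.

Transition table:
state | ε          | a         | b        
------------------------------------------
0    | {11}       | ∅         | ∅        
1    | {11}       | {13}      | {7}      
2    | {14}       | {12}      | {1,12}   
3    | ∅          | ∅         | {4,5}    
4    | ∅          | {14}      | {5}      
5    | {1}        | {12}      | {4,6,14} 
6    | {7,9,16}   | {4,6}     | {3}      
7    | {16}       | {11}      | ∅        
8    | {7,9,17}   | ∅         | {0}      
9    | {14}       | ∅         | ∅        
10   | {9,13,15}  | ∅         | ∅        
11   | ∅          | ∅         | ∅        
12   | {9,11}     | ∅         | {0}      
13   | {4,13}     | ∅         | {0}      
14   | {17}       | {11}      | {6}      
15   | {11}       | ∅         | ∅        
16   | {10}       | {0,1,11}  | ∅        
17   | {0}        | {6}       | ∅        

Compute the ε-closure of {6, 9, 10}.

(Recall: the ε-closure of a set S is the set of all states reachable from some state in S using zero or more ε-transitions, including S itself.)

Start with {6, 9, 10}.
From 6 via ε: add 7, 16.
From 9 via ε: add 14.
From 10 via ε: add 13, 15.
From 13 via ε: add 4.
From 14 via ε: add 17.
From 15 via ε: add 11.
From 17 via ε: add 0.
No new states can be added; the closed set is {0, 4, 6, 7, 9, 10, 11, 13, 14, 15, 16, 17}.

{0, 4, 6, 7, 9, 10, 11, 13, 14, 15, 16, 17}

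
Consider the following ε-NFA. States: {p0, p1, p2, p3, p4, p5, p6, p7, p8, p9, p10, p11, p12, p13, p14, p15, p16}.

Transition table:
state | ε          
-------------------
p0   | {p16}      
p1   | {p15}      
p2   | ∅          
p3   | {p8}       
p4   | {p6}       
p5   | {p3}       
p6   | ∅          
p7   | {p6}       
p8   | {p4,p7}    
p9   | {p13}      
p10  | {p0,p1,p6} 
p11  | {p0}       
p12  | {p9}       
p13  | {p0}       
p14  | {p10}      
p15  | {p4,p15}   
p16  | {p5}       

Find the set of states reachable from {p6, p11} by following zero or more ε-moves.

{p0, p3, p4, p5, p6, p7, p8, p11, p16}

Start with {p6, p11}.
From p11 via ε: add p0.
From p0 via ε: add p16.
From p16 via ε: add p5.
From p5 via ε: add p3.
From p3 via ε: add p8.
From p8 via ε: add p4, p7.
No new states can be added; the closed set is {p0, p3, p4, p5, p6, p7, p8, p11, p16}.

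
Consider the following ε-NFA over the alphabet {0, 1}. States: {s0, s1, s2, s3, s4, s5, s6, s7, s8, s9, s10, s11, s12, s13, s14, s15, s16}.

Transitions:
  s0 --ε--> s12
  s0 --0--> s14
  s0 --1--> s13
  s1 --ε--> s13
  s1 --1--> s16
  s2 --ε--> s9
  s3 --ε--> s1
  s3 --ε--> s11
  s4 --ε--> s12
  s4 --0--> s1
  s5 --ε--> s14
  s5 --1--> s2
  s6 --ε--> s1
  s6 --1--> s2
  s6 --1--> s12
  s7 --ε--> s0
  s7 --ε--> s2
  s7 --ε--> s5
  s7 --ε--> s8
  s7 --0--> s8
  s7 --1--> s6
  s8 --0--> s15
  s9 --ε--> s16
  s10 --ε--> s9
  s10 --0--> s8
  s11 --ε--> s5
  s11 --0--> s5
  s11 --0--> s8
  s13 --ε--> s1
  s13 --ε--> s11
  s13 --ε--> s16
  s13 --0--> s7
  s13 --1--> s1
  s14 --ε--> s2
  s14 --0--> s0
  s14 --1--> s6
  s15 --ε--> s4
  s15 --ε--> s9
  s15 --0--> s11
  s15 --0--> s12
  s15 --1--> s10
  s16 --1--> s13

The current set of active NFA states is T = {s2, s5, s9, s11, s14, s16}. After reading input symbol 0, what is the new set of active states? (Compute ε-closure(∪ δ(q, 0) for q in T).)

s11 on 0 → {s5, s8}.
s14 on 0 → {s0}.
No 0-transition from s2, s5, s9, s16.
Union after reading 0: {s0, s5, s8}.
Now take the ε-closure:
From s0 via ε: add s12.
From s5 via ε: add s14.
From s14 via ε: add s2.
From s2 via ε: add s9.
From s9 via ε: add s16.
No new states can be added; the closed set is {s0, s2, s5, s8, s9, s12, s14, s16}.

{s0, s2, s5, s8, s9, s12, s14, s16}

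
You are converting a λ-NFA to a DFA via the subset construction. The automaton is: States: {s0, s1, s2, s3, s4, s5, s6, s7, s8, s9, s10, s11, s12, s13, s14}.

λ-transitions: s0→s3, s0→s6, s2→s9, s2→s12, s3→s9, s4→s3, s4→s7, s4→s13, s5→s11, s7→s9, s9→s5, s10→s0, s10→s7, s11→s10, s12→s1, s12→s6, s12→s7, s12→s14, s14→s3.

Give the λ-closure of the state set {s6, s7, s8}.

Start with {s6, s7, s8}.
From s7 via λ: add s9.
From s9 via λ: add s5.
From s5 via λ: add s11.
From s11 via λ: add s10.
From s10 via λ: add s0.
From s0 via λ: add s3.
No new states can be added; the closed set is {s0, s3, s5, s6, s7, s8, s9, s10, s11}.

{s0, s3, s5, s6, s7, s8, s9, s10, s11}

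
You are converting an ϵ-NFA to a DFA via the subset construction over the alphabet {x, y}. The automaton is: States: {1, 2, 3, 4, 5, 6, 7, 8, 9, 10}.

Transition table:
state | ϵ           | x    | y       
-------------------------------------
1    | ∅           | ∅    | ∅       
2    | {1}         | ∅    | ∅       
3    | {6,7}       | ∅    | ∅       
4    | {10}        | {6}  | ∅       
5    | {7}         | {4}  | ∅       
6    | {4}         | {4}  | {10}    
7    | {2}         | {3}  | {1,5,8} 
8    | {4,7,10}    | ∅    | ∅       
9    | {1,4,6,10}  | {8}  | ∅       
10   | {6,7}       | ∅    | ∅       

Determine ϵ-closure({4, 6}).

Start with {4, 6}.
From 4 via ϵ: add 10.
From 10 via ϵ: add 7.
From 7 via ϵ: add 2.
From 2 via ϵ: add 1.
No new states can be added; the closed set is {1, 2, 4, 6, 7, 10}.

{1, 2, 4, 6, 7, 10}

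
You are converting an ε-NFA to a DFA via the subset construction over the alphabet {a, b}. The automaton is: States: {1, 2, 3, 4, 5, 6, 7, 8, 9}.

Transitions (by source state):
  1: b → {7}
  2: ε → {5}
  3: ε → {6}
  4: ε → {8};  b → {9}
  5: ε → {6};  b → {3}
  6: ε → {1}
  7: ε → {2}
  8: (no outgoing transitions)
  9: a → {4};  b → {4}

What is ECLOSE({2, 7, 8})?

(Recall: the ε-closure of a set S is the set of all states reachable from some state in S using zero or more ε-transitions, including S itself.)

Start with {2, 7, 8}.
From 2 via ε: add 5.
From 5 via ε: add 6.
From 6 via ε: add 1.
No new states can be added; the closed set is {1, 2, 5, 6, 7, 8}.

{1, 2, 5, 6, 7, 8}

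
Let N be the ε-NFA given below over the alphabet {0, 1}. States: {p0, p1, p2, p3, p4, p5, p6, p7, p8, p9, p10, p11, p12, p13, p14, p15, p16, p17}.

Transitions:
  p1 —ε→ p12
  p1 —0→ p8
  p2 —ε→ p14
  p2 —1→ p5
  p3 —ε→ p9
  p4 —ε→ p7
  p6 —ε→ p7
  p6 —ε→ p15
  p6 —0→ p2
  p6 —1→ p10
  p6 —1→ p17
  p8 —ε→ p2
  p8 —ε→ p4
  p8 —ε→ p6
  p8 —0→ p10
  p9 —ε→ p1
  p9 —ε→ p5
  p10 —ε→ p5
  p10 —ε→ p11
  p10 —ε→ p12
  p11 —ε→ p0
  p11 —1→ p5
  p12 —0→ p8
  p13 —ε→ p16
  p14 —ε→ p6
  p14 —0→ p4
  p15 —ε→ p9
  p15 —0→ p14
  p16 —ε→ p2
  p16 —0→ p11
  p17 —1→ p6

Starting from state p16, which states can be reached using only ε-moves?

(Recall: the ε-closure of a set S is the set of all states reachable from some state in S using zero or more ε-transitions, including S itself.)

Start with {p16}.
From p16 via ε: add p2.
From p2 via ε: add p14.
From p14 via ε: add p6.
From p6 via ε: add p7, p15.
From p15 via ε: add p9.
From p9 via ε: add p1, p5.
From p1 via ε: add p12.
No new states can be added; the closed set is {p1, p2, p5, p6, p7, p9, p12, p14, p15, p16}.

{p1, p2, p5, p6, p7, p9, p12, p14, p15, p16}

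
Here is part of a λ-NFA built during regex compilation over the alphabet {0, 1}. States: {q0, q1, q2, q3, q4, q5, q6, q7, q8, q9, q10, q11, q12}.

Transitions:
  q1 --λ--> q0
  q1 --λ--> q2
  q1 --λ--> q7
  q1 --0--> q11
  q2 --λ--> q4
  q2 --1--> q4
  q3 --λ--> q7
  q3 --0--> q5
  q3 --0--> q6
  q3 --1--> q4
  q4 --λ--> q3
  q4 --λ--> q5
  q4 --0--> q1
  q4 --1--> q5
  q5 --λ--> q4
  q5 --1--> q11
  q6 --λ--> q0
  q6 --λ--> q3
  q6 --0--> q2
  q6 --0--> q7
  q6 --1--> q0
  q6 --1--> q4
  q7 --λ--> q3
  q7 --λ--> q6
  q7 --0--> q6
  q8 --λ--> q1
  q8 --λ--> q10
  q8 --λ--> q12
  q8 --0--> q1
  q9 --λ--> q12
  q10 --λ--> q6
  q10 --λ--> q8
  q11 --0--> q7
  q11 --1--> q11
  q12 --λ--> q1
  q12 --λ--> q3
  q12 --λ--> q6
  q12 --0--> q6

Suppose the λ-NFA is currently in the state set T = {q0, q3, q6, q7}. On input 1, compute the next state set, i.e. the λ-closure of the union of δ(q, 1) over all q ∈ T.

{q0, q3, q4, q5, q6, q7}

q3 on 1 → {q4}.
q6 on 1 → {q0, q4}.
No 1-transition from q0, q7.
Union after reading 1: {q0, q4}.
Now take the λ-closure:
From q4 via λ: add q3, q5.
From q3 via λ: add q7.
From q7 via λ: add q6.
No new states can be added; the closed set is {q0, q3, q4, q5, q6, q7}.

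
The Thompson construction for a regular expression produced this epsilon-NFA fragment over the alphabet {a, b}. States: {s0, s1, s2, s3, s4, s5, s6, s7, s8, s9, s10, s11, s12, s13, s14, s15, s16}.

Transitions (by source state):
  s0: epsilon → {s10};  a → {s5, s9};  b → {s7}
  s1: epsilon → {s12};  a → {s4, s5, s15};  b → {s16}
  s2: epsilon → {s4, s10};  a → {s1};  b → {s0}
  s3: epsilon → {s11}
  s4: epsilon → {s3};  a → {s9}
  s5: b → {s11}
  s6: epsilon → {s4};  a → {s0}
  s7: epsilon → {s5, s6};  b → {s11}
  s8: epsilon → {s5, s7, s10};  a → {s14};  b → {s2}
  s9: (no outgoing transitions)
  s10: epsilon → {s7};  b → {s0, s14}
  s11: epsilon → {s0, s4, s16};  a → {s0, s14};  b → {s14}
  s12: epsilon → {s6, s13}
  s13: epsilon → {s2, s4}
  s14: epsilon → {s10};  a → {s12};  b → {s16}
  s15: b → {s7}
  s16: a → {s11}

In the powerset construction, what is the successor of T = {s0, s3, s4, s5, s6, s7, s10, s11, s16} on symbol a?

{s0, s3, s4, s5, s6, s7, s9, s10, s11, s14, s16}

s0 on a → {s5, s9}.
s4 on a → {s9}.
s6 on a → {s0}.
s11 on a → {s0, s14}.
s16 on a → {s11}.
No a-transition from s3, s5, s7, s10.
Union after reading a: {s0, s5, s9, s11, s14}.
Now take the epsilon-closure:
From s0 via epsilon: add s10.
From s11 via epsilon: add s4, s16.
From s4 via epsilon: add s3.
From s10 via epsilon: add s7.
From s7 via epsilon: add s6.
No new states can be added; the closed set is {s0, s3, s4, s5, s6, s7, s9, s10, s11, s14, s16}.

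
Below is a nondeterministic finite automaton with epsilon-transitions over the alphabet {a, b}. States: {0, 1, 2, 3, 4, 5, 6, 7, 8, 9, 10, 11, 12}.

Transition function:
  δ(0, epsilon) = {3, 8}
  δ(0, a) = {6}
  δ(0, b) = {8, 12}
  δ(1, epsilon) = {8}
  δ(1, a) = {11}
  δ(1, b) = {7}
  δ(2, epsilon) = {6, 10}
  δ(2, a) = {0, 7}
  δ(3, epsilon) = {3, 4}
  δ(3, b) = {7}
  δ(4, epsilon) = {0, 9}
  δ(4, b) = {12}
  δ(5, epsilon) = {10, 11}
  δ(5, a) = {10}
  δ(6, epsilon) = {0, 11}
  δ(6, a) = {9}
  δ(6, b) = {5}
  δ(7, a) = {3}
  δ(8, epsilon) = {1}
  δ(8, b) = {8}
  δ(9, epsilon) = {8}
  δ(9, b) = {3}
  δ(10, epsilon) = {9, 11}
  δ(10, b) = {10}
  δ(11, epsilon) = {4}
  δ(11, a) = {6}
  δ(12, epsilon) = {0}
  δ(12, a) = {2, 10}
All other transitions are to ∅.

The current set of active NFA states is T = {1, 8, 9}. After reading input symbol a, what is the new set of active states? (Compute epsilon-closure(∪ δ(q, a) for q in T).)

1 on a → {11}.
No a-transition from 8, 9.
Union after reading a: {11}.
Now take the epsilon-closure:
From 11 via epsilon: add 4.
From 4 via epsilon: add 0, 9.
From 0 via epsilon: add 3, 8.
From 8 via epsilon: add 1.
No new states can be added; the closed set is {0, 1, 3, 4, 8, 9, 11}.

{0, 1, 3, 4, 8, 9, 11}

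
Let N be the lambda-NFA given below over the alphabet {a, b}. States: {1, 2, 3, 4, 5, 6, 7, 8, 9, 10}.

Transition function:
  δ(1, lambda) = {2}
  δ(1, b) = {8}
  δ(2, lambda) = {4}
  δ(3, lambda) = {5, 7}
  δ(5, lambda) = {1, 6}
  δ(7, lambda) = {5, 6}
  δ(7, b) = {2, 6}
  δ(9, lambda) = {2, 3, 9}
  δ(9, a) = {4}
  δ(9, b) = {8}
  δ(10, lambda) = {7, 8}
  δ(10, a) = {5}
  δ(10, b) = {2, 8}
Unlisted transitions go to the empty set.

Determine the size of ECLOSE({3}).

7

Start with {3}.
From 3 via lambda: add 5, 7.
From 5 via lambda: add 1, 6.
From 1 via lambda: add 2.
From 2 via lambda: add 4.
lambda-closure = {1, 2, 3, 4, 5, 6, 7}, which has 7 states.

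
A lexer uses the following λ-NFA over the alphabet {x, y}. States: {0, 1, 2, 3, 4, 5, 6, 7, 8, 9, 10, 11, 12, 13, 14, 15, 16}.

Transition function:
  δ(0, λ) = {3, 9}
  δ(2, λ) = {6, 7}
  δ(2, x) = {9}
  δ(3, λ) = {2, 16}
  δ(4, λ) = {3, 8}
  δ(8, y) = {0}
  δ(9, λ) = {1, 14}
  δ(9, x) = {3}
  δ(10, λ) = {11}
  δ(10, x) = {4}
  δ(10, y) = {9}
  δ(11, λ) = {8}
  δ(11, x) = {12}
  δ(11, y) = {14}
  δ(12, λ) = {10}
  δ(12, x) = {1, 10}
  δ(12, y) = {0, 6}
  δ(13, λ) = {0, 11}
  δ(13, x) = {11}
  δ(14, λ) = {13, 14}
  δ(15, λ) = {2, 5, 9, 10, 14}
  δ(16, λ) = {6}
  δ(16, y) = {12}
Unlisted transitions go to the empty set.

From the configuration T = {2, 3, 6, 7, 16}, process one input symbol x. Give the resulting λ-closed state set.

{0, 1, 2, 3, 6, 7, 8, 9, 11, 13, 14, 16}

2 on x → {9}.
No x-transition from 3, 6, 7, 16.
Union after reading x: {9}.
Now take the λ-closure:
From 9 via λ: add 1, 14.
From 14 via λ: add 13.
From 13 via λ: add 0, 11.
From 0 via λ: add 3.
From 11 via λ: add 8.
From 3 via λ: add 2, 16.
From 2 via λ: add 6, 7.
No new states can be added; the closed set is {0, 1, 2, 3, 6, 7, 8, 9, 11, 13, 14, 16}.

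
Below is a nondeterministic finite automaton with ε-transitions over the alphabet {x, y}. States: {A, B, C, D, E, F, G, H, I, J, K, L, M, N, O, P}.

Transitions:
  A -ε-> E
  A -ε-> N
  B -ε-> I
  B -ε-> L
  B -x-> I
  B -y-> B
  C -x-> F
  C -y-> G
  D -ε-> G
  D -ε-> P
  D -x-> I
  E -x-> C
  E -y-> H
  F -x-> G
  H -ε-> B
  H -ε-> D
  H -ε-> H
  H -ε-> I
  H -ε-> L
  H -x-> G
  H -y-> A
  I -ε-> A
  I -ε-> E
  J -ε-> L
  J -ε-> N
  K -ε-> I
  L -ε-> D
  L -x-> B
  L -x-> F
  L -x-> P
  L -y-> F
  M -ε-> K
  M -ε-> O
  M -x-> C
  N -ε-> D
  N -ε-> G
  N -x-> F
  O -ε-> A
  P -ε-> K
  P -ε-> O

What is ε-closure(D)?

Start with {D}.
From D via ε: add G, P.
From P via ε: add K, O.
From K via ε: add I.
From O via ε: add A.
From A via ε: add E, N.
No new states can be added; the closed set is {A, D, E, G, I, K, N, O, P}.

{A, D, E, G, I, K, N, O, P}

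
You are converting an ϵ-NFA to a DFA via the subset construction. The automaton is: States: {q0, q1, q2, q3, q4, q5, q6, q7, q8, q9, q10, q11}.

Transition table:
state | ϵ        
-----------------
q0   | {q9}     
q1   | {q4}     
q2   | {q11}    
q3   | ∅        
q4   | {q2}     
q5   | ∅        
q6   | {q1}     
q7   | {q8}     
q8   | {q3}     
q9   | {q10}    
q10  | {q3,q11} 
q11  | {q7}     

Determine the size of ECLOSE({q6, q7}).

Start with {q6, q7}.
From q6 via ϵ: add q1.
From q7 via ϵ: add q8.
From q1 via ϵ: add q4.
From q8 via ϵ: add q3.
From q4 via ϵ: add q2.
From q2 via ϵ: add q11.
ϵ-closure = {q1, q2, q3, q4, q6, q7, q8, q11}, which has 8 states.

8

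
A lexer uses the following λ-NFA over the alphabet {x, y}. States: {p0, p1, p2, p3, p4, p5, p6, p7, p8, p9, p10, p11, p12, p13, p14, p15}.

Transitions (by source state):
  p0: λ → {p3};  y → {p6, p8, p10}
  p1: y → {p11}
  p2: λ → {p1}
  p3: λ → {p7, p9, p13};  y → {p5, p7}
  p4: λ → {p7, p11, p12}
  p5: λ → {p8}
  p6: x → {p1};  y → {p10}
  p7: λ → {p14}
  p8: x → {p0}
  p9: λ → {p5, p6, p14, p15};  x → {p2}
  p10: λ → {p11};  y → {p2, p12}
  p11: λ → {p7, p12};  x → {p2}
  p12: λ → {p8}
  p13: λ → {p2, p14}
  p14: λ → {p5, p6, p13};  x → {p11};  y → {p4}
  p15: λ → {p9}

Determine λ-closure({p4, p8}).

Start with {p4, p8}.
From p4 via λ: add p7, p11, p12.
From p7 via λ: add p14.
From p14 via λ: add p5, p6, p13.
From p13 via λ: add p2.
From p2 via λ: add p1.
No new states can be added; the closed set is {p1, p2, p4, p5, p6, p7, p8, p11, p12, p13, p14}.

{p1, p2, p4, p5, p6, p7, p8, p11, p12, p13, p14}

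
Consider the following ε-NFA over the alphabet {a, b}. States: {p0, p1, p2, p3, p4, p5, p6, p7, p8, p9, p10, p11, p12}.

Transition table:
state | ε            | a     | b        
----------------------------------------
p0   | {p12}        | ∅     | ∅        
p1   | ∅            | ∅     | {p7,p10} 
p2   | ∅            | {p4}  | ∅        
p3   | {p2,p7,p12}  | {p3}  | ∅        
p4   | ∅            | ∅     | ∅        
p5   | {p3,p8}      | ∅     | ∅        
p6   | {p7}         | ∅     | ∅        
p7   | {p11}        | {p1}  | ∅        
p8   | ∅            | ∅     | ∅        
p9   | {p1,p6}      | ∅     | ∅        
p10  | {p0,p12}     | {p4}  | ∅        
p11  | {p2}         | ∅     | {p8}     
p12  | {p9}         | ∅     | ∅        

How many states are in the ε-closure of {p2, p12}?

Start with {p2, p12}.
From p12 via ε: add p9.
From p9 via ε: add p1, p6.
From p6 via ε: add p7.
From p7 via ε: add p11.
ε-closure = {p1, p2, p6, p7, p9, p11, p12}, which has 7 states.

7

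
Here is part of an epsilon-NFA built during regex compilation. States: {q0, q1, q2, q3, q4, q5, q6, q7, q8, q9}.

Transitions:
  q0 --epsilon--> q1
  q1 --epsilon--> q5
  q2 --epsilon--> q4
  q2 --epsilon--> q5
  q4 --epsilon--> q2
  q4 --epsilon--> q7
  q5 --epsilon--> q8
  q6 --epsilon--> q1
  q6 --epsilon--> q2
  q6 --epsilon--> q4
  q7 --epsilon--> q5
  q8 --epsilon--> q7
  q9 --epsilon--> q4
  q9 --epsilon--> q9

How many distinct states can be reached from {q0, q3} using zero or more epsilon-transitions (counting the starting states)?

6

Start with {q0, q3}.
From q0 via epsilon: add q1.
From q1 via epsilon: add q5.
From q5 via epsilon: add q8.
From q8 via epsilon: add q7.
epsilon-closure = {q0, q1, q3, q5, q7, q8}, which has 6 states.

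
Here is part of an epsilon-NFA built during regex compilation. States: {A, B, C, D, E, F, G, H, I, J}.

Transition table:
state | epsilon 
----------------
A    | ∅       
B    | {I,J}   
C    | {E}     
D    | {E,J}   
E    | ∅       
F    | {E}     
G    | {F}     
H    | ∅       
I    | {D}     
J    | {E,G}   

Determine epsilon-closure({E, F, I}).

Start with {E, F, I}.
From I via epsilon: add D.
From D via epsilon: add J.
From J via epsilon: add G.
No new states can be added; the closed set is {D, E, F, G, I, J}.

{D, E, F, G, I, J}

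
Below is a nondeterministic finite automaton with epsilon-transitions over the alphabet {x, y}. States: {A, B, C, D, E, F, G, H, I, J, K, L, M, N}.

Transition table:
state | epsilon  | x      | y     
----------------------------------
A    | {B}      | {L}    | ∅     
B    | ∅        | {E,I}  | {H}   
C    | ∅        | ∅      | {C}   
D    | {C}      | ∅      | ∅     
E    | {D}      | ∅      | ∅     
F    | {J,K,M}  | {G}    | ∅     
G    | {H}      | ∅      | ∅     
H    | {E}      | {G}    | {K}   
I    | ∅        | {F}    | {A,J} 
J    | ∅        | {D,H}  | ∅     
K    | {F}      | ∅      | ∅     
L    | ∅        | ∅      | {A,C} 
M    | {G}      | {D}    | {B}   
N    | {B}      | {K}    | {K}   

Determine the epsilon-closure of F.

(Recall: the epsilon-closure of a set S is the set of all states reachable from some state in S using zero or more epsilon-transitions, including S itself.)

Start with {F}.
From F via epsilon: add J, K, M.
From M via epsilon: add G.
From G via epsilon: add H.
From H via epsilon: add E.
From E via epsilon: add D.
From D via epsilon: add C.
No new states can be added; the closed set is {C, D, E, F, G, H, J, K, M}.

{C, D, E, F, G, H, J, K, M}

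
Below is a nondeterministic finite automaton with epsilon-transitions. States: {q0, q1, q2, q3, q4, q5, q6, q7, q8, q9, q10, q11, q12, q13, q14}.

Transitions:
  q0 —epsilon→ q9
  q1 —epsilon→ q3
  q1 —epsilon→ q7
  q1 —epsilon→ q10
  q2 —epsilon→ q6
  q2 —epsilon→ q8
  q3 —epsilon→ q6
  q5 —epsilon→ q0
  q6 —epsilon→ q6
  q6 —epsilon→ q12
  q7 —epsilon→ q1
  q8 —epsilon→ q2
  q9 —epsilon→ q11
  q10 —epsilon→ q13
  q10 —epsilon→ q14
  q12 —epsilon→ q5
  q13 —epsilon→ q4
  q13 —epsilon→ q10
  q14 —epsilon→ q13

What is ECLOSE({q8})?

Start with {q8}.
From q8 via epsilon: add q2.
From q2 via epsilon: add q6.
From q6 via epsilon: add q12.
From q12 via epsilon: add q5.
From q5 via epsilon: add q0.
From q0 via epsilon: add q9.
From q9 via epsilon: add q11.
No new states can be added; the closed set is {q0, q2, q5, q6, q8, q9, q11, q12}.

{q0, q2, q5, q6, q8, q9, q11, q12}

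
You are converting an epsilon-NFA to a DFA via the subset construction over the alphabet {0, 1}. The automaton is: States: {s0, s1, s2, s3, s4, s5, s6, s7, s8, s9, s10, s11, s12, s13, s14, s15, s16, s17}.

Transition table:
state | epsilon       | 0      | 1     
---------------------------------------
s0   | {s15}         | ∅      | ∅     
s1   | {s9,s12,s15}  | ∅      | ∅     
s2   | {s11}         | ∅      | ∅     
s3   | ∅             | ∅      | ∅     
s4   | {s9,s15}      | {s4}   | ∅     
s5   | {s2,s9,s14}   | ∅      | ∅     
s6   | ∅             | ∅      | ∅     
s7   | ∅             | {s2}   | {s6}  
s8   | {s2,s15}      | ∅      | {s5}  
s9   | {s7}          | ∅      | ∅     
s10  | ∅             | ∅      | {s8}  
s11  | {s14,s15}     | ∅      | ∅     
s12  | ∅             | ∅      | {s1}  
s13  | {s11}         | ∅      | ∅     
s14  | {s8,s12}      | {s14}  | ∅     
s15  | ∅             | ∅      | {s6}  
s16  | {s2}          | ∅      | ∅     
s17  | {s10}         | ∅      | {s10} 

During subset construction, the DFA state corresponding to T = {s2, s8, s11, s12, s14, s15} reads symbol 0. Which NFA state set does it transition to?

{s2, s8, s11, s12, s14, s15}

s14 on 0 → {s14}.
No 0-transition from s2, s8, s11, s12, s15.
Union after reading 0: {s14}.
Now take the epsilon-closure:
From s14 via epsilon: add s8, s12.
From s8 via epsilon: add s2, s15.
From s2 via epsilon: add s11.
No new states can be added; the closed set is {s2, s8, s11, s12, s14, s15}.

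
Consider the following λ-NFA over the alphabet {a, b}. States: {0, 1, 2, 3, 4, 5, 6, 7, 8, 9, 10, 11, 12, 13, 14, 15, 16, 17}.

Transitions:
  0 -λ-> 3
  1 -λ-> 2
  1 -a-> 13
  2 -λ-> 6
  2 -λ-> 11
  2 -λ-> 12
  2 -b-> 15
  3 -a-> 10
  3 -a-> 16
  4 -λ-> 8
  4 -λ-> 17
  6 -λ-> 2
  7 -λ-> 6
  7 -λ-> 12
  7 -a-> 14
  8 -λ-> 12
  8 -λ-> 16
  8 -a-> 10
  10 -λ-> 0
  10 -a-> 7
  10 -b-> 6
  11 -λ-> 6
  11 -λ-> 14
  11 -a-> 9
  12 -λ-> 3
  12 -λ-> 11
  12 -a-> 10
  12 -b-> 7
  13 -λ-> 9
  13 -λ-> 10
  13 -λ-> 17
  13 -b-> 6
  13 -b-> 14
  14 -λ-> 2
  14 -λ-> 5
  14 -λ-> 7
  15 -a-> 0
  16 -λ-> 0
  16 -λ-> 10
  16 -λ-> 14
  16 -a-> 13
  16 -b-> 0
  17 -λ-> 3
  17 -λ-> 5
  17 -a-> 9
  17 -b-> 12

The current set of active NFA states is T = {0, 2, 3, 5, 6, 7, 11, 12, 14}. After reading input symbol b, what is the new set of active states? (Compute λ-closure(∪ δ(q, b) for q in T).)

{2, 3, 5, 6, 7, 11, 12, 14, 15}

2 on b → {15}.
12 on b → {7}.
No b-transition from 0, 3, 5, 6, 7, 11, 14.
Union after reading b: {7, 15}.
Now take the λ-closure:
From 7 via λ: add 6, 12.
From 6 via λ: add 2.
From 12 via λ: add 3, 11.
From 11 via λ: add 14.
From 14 via λ: add 5.
No new states can be added; the closed set is {2, 3, 5, 6, 7, 11, 12, 14, 15}.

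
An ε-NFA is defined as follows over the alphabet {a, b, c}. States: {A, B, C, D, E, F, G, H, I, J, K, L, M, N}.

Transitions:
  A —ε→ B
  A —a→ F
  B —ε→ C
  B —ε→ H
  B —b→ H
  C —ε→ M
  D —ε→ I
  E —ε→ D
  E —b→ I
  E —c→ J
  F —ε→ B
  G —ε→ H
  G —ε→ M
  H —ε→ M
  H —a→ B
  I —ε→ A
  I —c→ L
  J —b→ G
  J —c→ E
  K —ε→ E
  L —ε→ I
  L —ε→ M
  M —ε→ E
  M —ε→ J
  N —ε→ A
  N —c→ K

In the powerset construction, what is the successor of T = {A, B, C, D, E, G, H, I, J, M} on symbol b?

B on b → {H}.
E on b → {I}.
J on b → {G}.
No b-transition from A, C, D, G, H, I, M.
Union after reading b: {G, H, I}.
Now take the ε-closure:
From G via ε: add M.
From I via ε: add A.
From A via ε: add B.
From M via ε: add E, J.
From B via ε: add C.
From E via ε: add D.
No new states can be added; the closed set is {A, B, C, D, E, G, H, I, J, M}.

{A, B, C, D, E, G, H, I, J, M}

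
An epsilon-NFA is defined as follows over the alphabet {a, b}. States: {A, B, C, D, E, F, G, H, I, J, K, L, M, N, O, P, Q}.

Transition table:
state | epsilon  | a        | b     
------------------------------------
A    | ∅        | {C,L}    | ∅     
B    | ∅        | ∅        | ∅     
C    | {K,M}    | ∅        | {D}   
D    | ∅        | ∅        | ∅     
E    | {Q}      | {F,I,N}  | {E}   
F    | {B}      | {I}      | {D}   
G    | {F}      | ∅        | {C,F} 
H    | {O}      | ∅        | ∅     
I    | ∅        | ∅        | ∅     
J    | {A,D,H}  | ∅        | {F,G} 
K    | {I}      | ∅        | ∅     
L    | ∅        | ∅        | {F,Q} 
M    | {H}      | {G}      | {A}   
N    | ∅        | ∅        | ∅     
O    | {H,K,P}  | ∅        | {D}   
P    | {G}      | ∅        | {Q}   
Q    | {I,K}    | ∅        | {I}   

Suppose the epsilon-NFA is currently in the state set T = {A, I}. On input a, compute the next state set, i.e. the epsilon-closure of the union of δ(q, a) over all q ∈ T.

A on a → {C, L}.
No a-transition from I.
Union after reading a: {C, L}.
Now take the epsilon-closure:
From C via epsilon: add K, M.
From K via epsilon: add I.
From M via epsilon: add H.
From H via epsilon: add O.
From O via epsilon: add P.
From P via epsilon: add G.
From G via epsilon: add F.
From F via epsilon: add B.
No new states can be added; the closed set is {B, C, F, G, H, I, K, L, M, O, P}.

{B, C, F, G, H, I, K, L, M, O, P}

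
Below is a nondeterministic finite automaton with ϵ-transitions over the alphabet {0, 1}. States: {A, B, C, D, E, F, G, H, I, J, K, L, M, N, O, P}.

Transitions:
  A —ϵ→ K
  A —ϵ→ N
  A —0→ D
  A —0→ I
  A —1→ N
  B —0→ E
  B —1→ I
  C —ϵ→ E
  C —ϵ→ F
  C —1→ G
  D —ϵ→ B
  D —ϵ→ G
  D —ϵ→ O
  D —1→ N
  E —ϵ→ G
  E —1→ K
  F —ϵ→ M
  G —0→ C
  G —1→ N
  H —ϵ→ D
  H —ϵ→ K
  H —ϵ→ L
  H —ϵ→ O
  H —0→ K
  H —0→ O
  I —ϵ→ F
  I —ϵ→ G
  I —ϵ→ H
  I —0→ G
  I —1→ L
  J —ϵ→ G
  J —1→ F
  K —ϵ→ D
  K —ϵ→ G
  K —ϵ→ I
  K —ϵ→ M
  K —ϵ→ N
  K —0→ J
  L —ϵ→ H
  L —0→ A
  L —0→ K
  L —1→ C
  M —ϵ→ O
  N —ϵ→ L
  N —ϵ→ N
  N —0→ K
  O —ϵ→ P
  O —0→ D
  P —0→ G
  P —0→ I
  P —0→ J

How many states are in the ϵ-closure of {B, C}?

8

Start with {B, C}.
From C via ϵ: add E, F.
From E via ϵ: add G.
From F via ϵ: add M.
From M via ϵ: add O.
From O via ϵ: add P.
ϵ-closure = {B, C, E, F, G, M, O, P}, which has 8 states.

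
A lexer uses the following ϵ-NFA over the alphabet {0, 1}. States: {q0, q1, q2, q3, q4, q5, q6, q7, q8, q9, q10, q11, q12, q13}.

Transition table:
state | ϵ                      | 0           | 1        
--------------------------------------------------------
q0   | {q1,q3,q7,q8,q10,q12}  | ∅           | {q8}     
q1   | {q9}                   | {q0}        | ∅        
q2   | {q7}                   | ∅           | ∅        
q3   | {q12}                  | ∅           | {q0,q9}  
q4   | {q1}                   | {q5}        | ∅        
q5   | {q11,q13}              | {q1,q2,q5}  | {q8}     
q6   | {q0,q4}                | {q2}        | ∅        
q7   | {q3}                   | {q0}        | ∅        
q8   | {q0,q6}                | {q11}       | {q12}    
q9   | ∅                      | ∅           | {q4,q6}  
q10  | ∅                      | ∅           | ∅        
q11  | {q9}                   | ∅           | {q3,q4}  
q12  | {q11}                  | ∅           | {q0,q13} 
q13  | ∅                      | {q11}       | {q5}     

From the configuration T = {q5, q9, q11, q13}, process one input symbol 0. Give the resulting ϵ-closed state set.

q5 on 0 → {q1, q2, q5}.
q13 on 0 → {q11}.
No 0-transition from q9, q11.
Union after reading 0: {q1, q2, q5, q11}.
Now take the ϵ-closure:
From q1 via ϵ: add q9.
From q2 via ϵ: add q7.
From q5 via ϵ: add q13.
From q7 via ϵ: add q3.
From q3 via ϵ: add q12.
No new states can be added; the closed set is {q1, q2, q3, q5, q7, q9, q11, q12, q13}.

{q1, q2, q3, q5, q7, q9, q11, q12, q13}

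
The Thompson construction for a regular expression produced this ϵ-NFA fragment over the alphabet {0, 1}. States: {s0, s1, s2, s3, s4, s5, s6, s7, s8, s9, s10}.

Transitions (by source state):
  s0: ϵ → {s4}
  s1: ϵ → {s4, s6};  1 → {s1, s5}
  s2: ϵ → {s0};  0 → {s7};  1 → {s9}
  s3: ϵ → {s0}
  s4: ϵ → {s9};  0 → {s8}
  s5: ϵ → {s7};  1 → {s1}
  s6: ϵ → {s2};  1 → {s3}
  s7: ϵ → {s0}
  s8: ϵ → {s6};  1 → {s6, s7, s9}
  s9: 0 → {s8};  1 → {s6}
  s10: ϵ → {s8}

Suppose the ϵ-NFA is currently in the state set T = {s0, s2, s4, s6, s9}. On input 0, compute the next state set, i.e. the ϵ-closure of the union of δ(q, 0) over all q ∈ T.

s2 on 0 → {s7}.
s4 on 0 → {s8}.
s9 on 0 → {s8}.
No 0-transition from s0, s6.
Union after reading 0: {s7, s8}.
Now take the ϵ-closure:
From s7 via ϵ: add s0.
From s8 via ϵ: add s6.
From s0 via ϵ: add s4.
From s6 via ϵ: add s2.
From s4 via ϵ: add s9.
No new states can be added; the closed set is {s0, s2, s4, s6, s7, s8, s9}.

{s0, s2, s4, s6, s7, s8, s9}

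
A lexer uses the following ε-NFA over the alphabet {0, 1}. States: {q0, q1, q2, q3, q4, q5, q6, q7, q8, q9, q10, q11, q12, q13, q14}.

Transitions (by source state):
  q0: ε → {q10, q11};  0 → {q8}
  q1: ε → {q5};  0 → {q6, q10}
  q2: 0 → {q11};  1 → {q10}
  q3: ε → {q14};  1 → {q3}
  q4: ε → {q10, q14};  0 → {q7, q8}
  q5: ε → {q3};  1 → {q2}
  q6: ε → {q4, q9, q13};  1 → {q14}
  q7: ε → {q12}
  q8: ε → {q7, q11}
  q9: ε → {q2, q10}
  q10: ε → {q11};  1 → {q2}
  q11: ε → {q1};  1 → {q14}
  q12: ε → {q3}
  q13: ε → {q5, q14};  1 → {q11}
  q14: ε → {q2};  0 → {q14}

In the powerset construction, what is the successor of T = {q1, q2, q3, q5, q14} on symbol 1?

{q1, q2, q3, q5, q10, q11, q14}

q2 on 1 → {q10}.
q3 on 1 → {q3}.
q5 on 1 → {q2}.
No 1-transition from q1, q14.
Union after reading 1: {q2, q3, q10}.
Now take the ε-closure:
From q3 via ε: add q14.
From q10 via ε: add q11.
From q11 via ε: add q1.
From q1 via ε: add q5.
No new states can be added; the closed set is {q1, q2, q3, q5, q10, q11, q14}.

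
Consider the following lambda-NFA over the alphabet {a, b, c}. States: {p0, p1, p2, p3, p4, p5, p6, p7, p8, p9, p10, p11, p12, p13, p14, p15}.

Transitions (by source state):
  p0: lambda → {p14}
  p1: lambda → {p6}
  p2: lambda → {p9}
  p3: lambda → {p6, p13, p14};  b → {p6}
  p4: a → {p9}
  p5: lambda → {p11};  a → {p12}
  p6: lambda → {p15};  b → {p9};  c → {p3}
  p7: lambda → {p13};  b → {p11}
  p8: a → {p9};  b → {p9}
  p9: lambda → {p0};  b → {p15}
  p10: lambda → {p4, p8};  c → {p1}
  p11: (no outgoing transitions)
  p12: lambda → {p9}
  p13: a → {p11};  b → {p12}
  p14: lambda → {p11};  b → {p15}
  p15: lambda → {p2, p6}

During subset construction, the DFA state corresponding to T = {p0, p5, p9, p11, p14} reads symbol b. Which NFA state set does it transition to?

p9 on b → {p15}.
p14 on b → {p15}.
No b-transition from p0, p5, p11.
Union after reading b: {p15}.
Now take the lambda-closure:
From p15 via lambda: add p2, p6.
From p2 via lambda: add p9.
From p9 via lambda: add p0.
From p0 via lambda: add p14.
From p14 via lambda: add p11.
No new states can be added; the closed set is {p0, p2, p6, p9, p11, p14, p15}.

{p0, p2, p6, p9, p11, p14, p15}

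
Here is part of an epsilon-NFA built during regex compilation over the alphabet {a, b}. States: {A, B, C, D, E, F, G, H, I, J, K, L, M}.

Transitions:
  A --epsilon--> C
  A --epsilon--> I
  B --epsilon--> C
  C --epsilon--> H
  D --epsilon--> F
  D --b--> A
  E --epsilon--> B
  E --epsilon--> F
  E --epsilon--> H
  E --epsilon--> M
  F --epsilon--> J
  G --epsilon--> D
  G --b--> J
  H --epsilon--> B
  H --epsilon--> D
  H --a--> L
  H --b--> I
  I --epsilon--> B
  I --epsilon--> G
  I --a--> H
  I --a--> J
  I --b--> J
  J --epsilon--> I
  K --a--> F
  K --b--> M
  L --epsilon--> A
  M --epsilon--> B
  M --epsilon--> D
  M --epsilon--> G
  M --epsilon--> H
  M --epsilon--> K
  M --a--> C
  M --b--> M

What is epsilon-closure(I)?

{B, C, D, F, G, H, I, J}

Start with {I}.
From I via epsilon: add B, G.
From B via epsilon: add C.
From G via epsilon: add D.
From C via epsilon: add H.
From D via epsilon: add F.
From F via epsilon: add J.
No new states can be added; the closed set is {B, C, D, F, G, H, I, J}.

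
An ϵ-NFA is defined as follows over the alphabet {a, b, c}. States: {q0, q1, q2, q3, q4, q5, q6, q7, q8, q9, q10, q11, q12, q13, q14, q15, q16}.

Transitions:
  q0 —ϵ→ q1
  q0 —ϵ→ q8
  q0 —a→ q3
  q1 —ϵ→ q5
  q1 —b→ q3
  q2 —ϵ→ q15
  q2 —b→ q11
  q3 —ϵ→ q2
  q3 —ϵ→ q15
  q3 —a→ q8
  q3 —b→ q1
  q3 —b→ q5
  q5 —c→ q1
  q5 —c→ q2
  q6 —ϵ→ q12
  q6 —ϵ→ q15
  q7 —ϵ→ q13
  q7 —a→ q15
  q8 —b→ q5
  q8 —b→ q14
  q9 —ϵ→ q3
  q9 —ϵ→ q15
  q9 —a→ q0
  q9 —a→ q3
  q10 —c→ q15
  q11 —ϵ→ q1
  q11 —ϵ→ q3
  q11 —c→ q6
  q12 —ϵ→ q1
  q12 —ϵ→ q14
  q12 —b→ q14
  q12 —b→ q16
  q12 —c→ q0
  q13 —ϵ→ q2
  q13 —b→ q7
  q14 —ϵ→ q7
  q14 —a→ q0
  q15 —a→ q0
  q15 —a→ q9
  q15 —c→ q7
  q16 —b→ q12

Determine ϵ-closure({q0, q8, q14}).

Start with {q0, q8, q14}.
From q0 via ϵ: add q1.
From q14 via ϵ: add q7.
From q1 via ϵ: add q5.
From q7 via ϵ: add q13.
From q13 via ϵ: add q2.
From q2 via ϵ: add q15.
No new states can be added; the closed set is {q0, q1, q2, q5, q7, q8, q13, q14, q15}.

{q0, q1, q2, q5, q7, q8, q13, q14, q15}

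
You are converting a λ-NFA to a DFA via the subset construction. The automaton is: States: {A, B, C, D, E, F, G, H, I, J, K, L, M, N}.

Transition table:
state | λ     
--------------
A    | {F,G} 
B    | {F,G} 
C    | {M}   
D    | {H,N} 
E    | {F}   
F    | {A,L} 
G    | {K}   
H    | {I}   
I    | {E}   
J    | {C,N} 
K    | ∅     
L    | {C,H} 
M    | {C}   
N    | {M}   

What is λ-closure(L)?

Start with {L}.
From L via λ: add C, H.
From C via λ: add M.
From H via λ: add I.
From I via λ: add E.
From E via λ: add F.
From F via λ: add A.
From A via λ: add G.
From G via λ: add K.
No new states can be added; the closed set is {A, C, E, F, G, H, I, K, L, M}.

{A, C, E, F, G, H, I, K, L, M}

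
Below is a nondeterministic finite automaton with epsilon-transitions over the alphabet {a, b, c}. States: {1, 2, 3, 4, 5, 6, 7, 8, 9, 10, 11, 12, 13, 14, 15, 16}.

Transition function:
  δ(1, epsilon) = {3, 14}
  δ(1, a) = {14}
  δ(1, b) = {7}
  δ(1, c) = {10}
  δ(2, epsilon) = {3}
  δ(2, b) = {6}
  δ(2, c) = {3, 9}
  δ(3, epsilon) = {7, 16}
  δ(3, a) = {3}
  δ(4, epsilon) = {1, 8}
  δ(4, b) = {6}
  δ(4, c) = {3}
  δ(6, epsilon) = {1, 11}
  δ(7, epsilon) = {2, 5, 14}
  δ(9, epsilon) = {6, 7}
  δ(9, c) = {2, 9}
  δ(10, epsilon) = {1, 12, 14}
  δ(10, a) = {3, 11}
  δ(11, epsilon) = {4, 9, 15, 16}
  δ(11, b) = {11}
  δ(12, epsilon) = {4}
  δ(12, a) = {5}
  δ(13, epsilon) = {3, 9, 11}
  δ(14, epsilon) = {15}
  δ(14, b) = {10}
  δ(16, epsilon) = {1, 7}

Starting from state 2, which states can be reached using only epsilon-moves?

Start with {2}.
From 2 via epsilon: add 3.
From 3 via epsilon: add 7, 16.
From 7 via epsilon: add 5, 14.
From 16 via epsilon: add 1.
From 14 via epsilon: add 15.
No new states can be added; the closed set is {1, 2, 3, 5, 7, 14, 15, 16}.

{1, 2, 3, 5, 7, 14, 15, 16}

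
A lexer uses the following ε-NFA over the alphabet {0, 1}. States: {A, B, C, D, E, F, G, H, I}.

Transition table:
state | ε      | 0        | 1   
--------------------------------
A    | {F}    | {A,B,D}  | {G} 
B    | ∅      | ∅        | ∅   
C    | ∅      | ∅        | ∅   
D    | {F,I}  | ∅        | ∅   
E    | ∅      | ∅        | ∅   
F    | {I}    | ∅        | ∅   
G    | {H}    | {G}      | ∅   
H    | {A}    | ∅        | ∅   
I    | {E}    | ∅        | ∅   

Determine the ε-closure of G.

{A, E, F, G, H, I}

Start with {G}.
From G via ε: add H.
From H via ε: add A.
From A via ε: add F.
From F via ε: add I.
From I via ε: add E.
No new states can be added; the closed set is {A, E, F, G, H, I}.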